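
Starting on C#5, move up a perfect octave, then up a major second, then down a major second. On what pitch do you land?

C#6

A perfect octave up from C#5 is C#6.
C#6 up a major second → D#6 (2 semitones).
Down a major second from D#6: C#6 (2 semitones down).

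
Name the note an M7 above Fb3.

Eb4

Seven letter names up from F: E.
Moving 11 semitones up from Fb3 (the size of a major seventh) reaches Eb4.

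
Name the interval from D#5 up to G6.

diminished eleventh

D to G spans four letter names (D-E-F-G), plus an octave: an eleventh.
The perfect eleventh is 17 semitones; here we have 16, one semitone narrower: diminished.
(Equivalently, a compound diminished fourth: a diminished fourth plus an octave.)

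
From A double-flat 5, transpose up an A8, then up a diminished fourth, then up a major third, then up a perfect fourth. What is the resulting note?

Up an augmented octave from Abb5: Ab6 (13 semitones up).
Up a diminished fourth from Ab6: Dbb7 (4 semitones up).
Dbb7 up a major third → Fb7 (4 semitones).
Fb7 up a perfect fourth → Bbb7 (5 semitones).

B double-flat 7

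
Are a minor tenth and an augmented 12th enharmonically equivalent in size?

A minor tenth spans 15 semitones; an augmented twelfth spans 20 semitones. They differ by 5.

No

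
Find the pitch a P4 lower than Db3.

Ab2

The fourth takes the letter from D down to A.
A perfect fourth is 5 semitones; 5 semitones down from Db3 gives Ab2.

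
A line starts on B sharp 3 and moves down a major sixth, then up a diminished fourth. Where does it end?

G 3

B#3 down a major sixth → D#3 (9 semitones).
D#3 up a diminished fourth → G3 (4 semitones).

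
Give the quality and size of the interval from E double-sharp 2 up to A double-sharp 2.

E to A spans four letter names (E-F-G-A) — that makes it a fourth of some quality.
E##2 to A##2 is 5 semitones, matching the perfect fourth exactly, so the quality is perfect.

P4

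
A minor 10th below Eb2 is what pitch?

Three letters down from E (plus an octave) reaches C.
A minor tenth is 15 semitones; 15 semitones down from Eb2 gives C1.

C1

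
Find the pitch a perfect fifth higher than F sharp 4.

The fifth takes the letter from F up to C.
A perfect fifth is 7 semitones; 7 semitones up from F#4 gives C#5.

C sharp 5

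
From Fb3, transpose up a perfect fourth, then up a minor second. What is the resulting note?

Fb3 up a perfect fourth → Bbb3 (5 semitones).
Bbb3 up a minor second → Cbb4 (1 semitone).

Cbb4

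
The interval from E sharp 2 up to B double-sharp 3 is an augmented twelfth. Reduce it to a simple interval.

Take out an octave (7 from the number): 12 − 7 = 5.
That makes an augmented twelfth a compound augmented fifth — an octave plus an augmented fifth.

augmented fifth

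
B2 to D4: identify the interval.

B to D spans three letter names (B-C-D), plus an octave — that makes it a tenth of some quality.
B2 to D4 is 15 semitones, a half step short of the major tenth (16), so this is minor.
(Equivalently, a compound minor third: a minor third plus an octave.)

minor 10th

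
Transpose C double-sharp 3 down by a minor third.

Three letter names down from C: A.
A minor third is 3 semitones; 3 semitones down from C##3 gives A##2.

A double-sharp 2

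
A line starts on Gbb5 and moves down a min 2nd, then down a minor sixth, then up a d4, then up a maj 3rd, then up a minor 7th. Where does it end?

Down a minor second from Gbb5: Fb5 (1 semitone down).
Fb5 down a minor sixth → Ab4 (8 semitones).
Ab4 up a diminished fourth → Dbb5 (4 semitones).
Dbb5 up a major third → Fb5 (4 semitones).
A minor seventh up from Fb5 is Ebb6.

Ebb6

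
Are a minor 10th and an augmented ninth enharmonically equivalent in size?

Yes

A minor tenth = 15 semitones = an augmented ninth; enharmonically equal.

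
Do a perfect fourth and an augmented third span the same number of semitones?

Yes

Both span 5 semitones: a perfect fourth and an augmented third are the same chromatic distance.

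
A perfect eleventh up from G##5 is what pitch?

C##7

Four letters up from G (plus an octave) reaches C.
A perfect eleventh is 17 semitones; 17 semitones up from G##5 gives C##7.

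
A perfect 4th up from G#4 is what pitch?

Four letter names up from G: C.
A perfect fourth is 5 semitones; 5 semitones up from G#4 gives C#5.

C#5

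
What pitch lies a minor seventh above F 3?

E-flat 4

The seventh takes the letter from F up to E.
Moving 10 semitones up from F3 (the size of a minor seventh) reaches Eb4.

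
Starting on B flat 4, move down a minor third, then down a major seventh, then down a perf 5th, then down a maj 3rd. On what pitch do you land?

B double-flat 2

A minor third down from Bb4 is G4.
Down a major seventh from G4: Ab3 (11 semitones down).
A perfect fifth down from Ab3 is Db3.
Down a major third from Db3: Bbb2 (4 semitones down).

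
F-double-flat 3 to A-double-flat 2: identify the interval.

minor sixth

Descending from Fbb3 to Abb2 is the same interval as ascending Abb2 to Fbb3.
A to F spans six letter names (A-B-C-D-E-F), so the interval is some kind of sixth.
At 8 semitones, Abb2→Fbb3 falls one short of a major sixth: minor.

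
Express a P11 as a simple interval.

P4

Subtracting seven from the interval number removes an octave: 11 − 7 = 4.
So a perfect eleventh is an octave plus a perfect fourth. The quality is unchanged.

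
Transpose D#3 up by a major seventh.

The seventh takes the letter from D up to C.
Moving 11 semitones up from D#3 (the size of a major seventh) reaches C##4.

C##4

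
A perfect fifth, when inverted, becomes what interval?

Interval numbers invert to sum to nine: 5 + 4 = 9, so a fifth inverts to a fourth.
And perfect stays perfect under inversion, so we get a perfect fourth.

P4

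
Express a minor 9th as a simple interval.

minor 2nd

Each octave removed subtracts seven from the number: 9 − 7 = 2.
That makes a minor ninth a compound minor second — an octave plus a minor second.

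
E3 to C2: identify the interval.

Descending from E3 to C2 is the same interval as ascending C2 to E3.
C to E spans three letter names (C-D-E), plus an octave: a tenth.
C2 to E3 is 16 semitones, matching the major tenth exactly, so the quality is major.
(Equivalently, a compound major third: a major third plus an octave.)

major 10th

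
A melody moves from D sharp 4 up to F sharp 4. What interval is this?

D to F spans three letter names (D-E-F) — that makes it a third of some quality.
A major third would be 4 semitones, but D#4 to F#4 is 3 — one semitone narrower, making it a minor third.

minor 3rd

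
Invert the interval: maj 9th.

m7

First reduce the compound major ninth to its simple form, a major second.
The rule of nine gives the new number: 9 − 2 = 7, so a second becomes a seventh.
And major becomes minor under inversion, so we get a minor seventh.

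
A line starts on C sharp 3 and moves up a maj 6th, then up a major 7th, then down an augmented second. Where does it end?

F sharp 4

A major sixth up from C#3 is A#3.
A#3 up a major seventh → G##4 (11 semitones).
G##4 down an augmented second → F#4 (3 semitones).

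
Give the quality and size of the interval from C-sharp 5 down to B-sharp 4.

minor second

Descending from C#5 to B#4 is the same interval as ascending B#4 to C#5.
B to C spans two letter names (B-C) — that makes it a second of some quality.
B#4 to C#5 is 1 semitone, a half step short of the major second (2), so this is minor.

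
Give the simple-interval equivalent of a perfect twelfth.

P5

Take out an octave (7 from the number): 12 − 7 = 5.
That makes a perfect twelfth a compound perfect fifth — an octave plus a perfect fifth.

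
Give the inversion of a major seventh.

minor second

Inverted interval numbers add to nine, so a seventh pairs with a second (7 + 2 = 9).
And major becomes minor under inversion, so we get a minor second.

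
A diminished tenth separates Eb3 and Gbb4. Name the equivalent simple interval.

Take out an octave (7 from the number): 10 − 7 = 3.
Quality carries through unchanged, so the simple form is a diminished third.

diminished third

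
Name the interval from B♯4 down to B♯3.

P8

Descending from B#4 to B#3 is the same interval as ascending B#3 to B#4.
B to B is the same letter name, plus an octave: an octave.
B#3 to B#4 is 12 semitones, matching the perfect octave exactly, so the quality is perfect.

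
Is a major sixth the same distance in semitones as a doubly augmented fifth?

A major sixth spans 9 semitones, and a doubly augmented fifth also spans 9 semitones — they're enharmonic.

Yes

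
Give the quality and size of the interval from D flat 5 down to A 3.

Descending from Db5 to A3 is the same interval as ascending A3 to Db5.
A to D spans four letter names (A-B-C-D), plus an octave — that makes it an eleventh of some quality.
A3 to Db5 spans 16 semitones — one semitone narrower than the perfect eleventh (17) — giving a diminished eleventh.
(Equivalently, a compound diminished fourth: a diminished fourth plus an octave.)

diminished eleventh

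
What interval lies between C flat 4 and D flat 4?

C to D spans two letter names (C-D): a second.
Cb4 to Db4 is 2 semitones, matching the major second exactly, so the quality is major.

major 2nd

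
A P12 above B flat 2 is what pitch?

F 4

Five letters up from B (plus an octave) reaches F.
A perfect twelfth spans 19 semitones, so from Bb2 the target pitch is F4.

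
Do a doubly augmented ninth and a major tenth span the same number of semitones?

Yes

Both span 16 semitones: a doubly augmented ninth and a major tenth are the same chromatic distance.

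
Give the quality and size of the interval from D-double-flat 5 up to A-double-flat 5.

perfect fifth

D to A spans five letter names (D-E-F-G-A): a fifth.
The perfect fifth spans 7 semitones, and Dbb5 to Abb5 is exactly 7 semitones — so this is a perfect fifth.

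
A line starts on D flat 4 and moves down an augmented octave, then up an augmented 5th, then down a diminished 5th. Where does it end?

D 3

Db4 down an augmented octave → Dbb3 (13 semitones).
Up an augmented fifth from Dbb3: Ab3 (8 semitones up).
Down a diminished fifth from Ab3: D3 (6 semitones down).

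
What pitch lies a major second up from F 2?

G 2

The second takes the letter from F up to G.
A major second is 2 semitones; 2 semitones up from F2 gives G2.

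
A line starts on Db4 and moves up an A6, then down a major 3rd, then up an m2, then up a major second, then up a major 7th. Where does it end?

A5

An augmented sixth up from Db4 is B4.
A major third down from B4 is G4.
A minor second up from G4 is Ab4.
A major second up from Ab4 is Bb4.
A major seventh up from Bb4 is A5.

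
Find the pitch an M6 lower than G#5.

The sixth takes the letter from G down to B.
Moving 9 semitones down from G#5 (the size of a major sixth) reaches B4.

B4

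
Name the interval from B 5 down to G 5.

Descending from B5 to G5 is the same interval as ascending G5 to B5.
G to B spans three letter names (G-A-B), so the interval is some kind of third.
G5 to B5 is 4 semitones, matching the major third exactly, so the quality is major.

M3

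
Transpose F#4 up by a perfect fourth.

B4

The fourth takes the letter from F up to B.
A perfect fourth spans 5 semitones, so from F#4 the target pitch is B4.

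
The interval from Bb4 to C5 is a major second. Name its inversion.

The rule of nine gives the new number: 9 − 2 = 7, so a second becomes a seventh.
Quality inverts too: major becomes minor. That makes the inversion a minor seventh.

minor seventh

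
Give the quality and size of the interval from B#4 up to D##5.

B to D spans three letter names (B-C-D) — that makes it a third of some quality.
B#4 to D##5 is 4 semitones, matching the major third exactly, so the quality is major.

major 3rd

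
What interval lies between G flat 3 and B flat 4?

major tenth

G to B spans three letter names (G-A-B), plus an octave, so the interval is some kind of tenth.
Gb3 to Bb4 is 16 semitones, matching the major tenth exactly, so the quality is major.
(Equivalently, a compound major third: a major third plus an octave.)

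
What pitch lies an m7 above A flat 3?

G flat 4

Seven letter names up from A: G.
A minor seventh spans 10 semitones, so from Ab3 the target pitch is Gb4.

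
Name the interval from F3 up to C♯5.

A12

F to C spans five letter names (F-G-A-B-C), plus an octave: a twelfth.
F3 to C#5 spans 20 semitones — one semitone wider than the perfect twelfth (19) — giving an augmented twelfth.
(Equivalently, a compound augmented fifth: an augmented fifth plus an octave.)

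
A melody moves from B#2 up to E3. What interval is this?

B to E spans four letter names (B-C-D-E), so the interval is some kind of fourth.
B#2 to E3 spans 4 semitones — one semitone narrower than the perfect fourth (5) — giving a diminished fourth.

d4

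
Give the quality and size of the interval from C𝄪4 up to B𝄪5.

major 14th

C to B spans seven letter names (C-D-E-F-G-A-B), plus an octave: a fourteenth.
C##4 to B##5 is 23 semitones, matching the major fourteenth exactly, so the quality is major.
(Equivalently, a compound major seventh: a major seventh plus an octave.)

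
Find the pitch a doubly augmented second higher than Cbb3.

D3

Counting two letter names up from C lands on D.
A doubly augmented second is 4 semitones; 4 semitones up from Cbb3 gives D3.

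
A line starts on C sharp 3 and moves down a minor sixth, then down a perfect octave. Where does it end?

E sharp 1

Down a minor sixth from C#3: E#2 (8 semitones down).
Down a perfect octave from E#2: E#1 (12 semitones down).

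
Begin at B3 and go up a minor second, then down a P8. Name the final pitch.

B3 up a minor second → C4 (1 semitone).
A perfect octave down from C4 is C3.

C3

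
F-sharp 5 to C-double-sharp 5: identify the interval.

diminished fourth

Descending from F#5 to C##5 is the same interval as ascending C##5 to F#5.
C to F spans four letter names (C-D-E-F), so the interval is some kind of fourth.
C##5 to F#5 spans 4 semitones — one semitone narrower than the perfect fourth (5) — giving a diminished fourth.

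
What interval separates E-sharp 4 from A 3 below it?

Descending from E#4 to A3 is the same interval as ascending A3 to E#4.
A to E spans five letter names (A-B-C-D-E): a fifth.
A3 to E#4 spans 8 semitones — one semitone wider than the perfect fifth (7) — giving an augmented fifth.

augmented fifth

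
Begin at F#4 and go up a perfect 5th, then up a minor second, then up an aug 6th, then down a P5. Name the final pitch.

Up a perfect fifth from F#4: C#5 (7 semitones up).
A minor second up from C#5 is D5.
Up an augmented sixth from D5: B#5 (10 semitones up).
A perfect fifth down from B#5 is E#5.

E#5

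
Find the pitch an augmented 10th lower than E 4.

Counting three letter names plus an octave down from E lands on C.
An augmented tenth is 17 semitones; 17 semitones down from E4 gives Cb3.

C flat 3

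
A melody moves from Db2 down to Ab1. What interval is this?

Descending from Db2 to Ab1 is the same interval as ascending Ab1 to Db2.
A to D spans four letter names (A-B-C-D): a fourth.
The perfect fourth spans 5 semitones, and Ab1 to Db2 is exactly 5 semitones — so this is a perfect fourth.

perfect fourth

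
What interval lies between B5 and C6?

minor 2nd

B to C spans two letter names (B-C) — that makes it a second of some quality.
At 1 semitone, B5→C6 falls one short of a major second: minor.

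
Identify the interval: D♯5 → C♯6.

m7

D to C spans seven letter names (D-E-F-G-A-B-C) — that makes it a seventh of some quality.
D#5 to C#6 is 10 semitones, a half step short of the major seventh (11), so this is minor.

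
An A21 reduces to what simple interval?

Subtracting seven from the interval number removes an octave: 21 − 14 = 7.
Quality carries through unchanged, so the simple form is an augmented seventh.

augmented 7th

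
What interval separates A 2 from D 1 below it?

Descending from A2 to D1 is the same interval as ascending D1 to A2.
D to A spans five letter names (D-E-F-G-A), plus an octave, so the interval is some kind of twelfth.
D1 to A2 is 19 semitones, matching the perfect twelfth exactly, so the quality is perfect.
(Equivalently, a compound perfect fifth: a perfect fifth plus an octave.)

perfect twelfth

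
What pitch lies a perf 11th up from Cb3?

Fb4

The eleventh's letter: C up four letter names plus an octave → F.
A perfect eleventh is 17 semitones; 17 semitones up from Cb3 gives Fb4.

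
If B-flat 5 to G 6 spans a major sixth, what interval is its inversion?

Interval numbers invert to sum to nine: 6 + 3 = 9, so a sixth inverts to a third.
Quality inverts too: major becomes minor. That makes the inversion a minor third.

m3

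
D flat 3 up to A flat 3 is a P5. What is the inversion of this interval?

perfect fourth

The rule of nine gives the new number: 9 − 5 = 4, so a fifth becomes a fourth.
Quality inverts too: perfect stays perfect. That makes the inversion a perfect fourth.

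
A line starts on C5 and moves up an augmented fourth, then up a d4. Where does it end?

Bb5

Up an augmented fourth from C5: F#5 (6 semitones up).
A diminished fourth up from F#5 is Bb5.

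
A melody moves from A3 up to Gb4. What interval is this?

d7

A to G spans seven letter names (A-B-C-D-E-F-G), so the interval is some kind of seventh.
The major seventh is 11 semitones; here we have 9, two semitones narrower: diminished.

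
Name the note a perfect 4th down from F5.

C5

Counting four letter names down from F lands on C.
A perfect fourth spans 5 semitones, so from F5 the target pitch is C5.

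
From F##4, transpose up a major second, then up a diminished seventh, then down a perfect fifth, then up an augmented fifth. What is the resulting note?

F##5

F##4 up a major second → G##4 (2 semitones).
A diminished seventh up from G##4 is F#5.
F#5 down a perfect fifth → B4 (7 semitones).
Up an augmented fifth from B4: F##5 (8 semitones up).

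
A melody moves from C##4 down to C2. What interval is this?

Descending from C##4 to C2 is the same interval as ascending C2 to C##4.
C to C is the same letter name, plus 2 octaves: a fifteenth.
A perfect fifteenth would be 24 semitones; C2 to C##4 is 26, two semitones wider, so the interval is doubly augmented.
(Equivalently, a compound doubly augmented octave: a doubly augmented octave plus an octave.)

doubly augmented fifteenth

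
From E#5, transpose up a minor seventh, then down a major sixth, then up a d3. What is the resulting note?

Up a minor seventh from E#5: D#6 (10 semitones up).
D#6 down a major sixth → F#5 (9 semitones).
A diminished third up from F#5 is Ab5.

Ab5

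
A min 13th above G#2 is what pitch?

Six letters up from G (plus an octave) reaches E.
A minor thirteenth spans 20 semitones, so from G#2 the target pitch is E4.

E4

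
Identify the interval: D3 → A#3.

D to A spans five letter names (D-E-F-G-A) — that makes it a fifth of some quality.
A perfect fifth would be 7 semitones; D3 to A#3 is 8, one semitone wider, so the interval is augmented.

augmented fifth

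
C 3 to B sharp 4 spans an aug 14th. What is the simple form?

augmented 7th

Subtracting seven from the interval number removes an octave: 14 − 7 = 7.
So an augmented fourteenth is an octave plus an augmented seventh. The quality is unchanged.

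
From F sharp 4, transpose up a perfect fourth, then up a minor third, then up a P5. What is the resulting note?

A 5

Up a perfect fourth from F#4: B4 (5 semitones up).
B4 up a minor third → D5 (3 semitones).
D5 up a perfect fifth → A5 (7 semitones).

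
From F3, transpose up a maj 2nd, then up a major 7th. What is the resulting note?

F#4

F3 up a major second → G3 (2 semitones).
Up a major seventh from G3: F#4 (11 semitones up).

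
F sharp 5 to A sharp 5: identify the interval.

major 3rd

F to A spans three letter names (F-G-A), so the interval is some kind of third.
Counting semitones, F#5→A#5 is 4, which is the major third.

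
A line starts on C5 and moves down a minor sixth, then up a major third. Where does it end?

C5 down a minor sixth → E4 (8 semitones).
A major third up from E4 is G#4.

G#4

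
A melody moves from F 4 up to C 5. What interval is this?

F to C spans five letter names (F-G-A-B-C): a fifth.
F4 to C5 is 7 semitones, matching the perfect fifth exactly, so the quality is perfect.

perfect fifth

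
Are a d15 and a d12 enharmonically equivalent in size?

A diminished fifteenth spans 23 semitones; a diminished twelfth spans 18 semitones. They differ by 5.

No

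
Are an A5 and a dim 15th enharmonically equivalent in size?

An augmented fifth is 8 semitones but a diminished fifteenth is 23 semitones — different sizes.

No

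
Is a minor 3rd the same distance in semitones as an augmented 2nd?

Yes

Both span 3 semitones: a minor third and an augmented second are the same chromatic distance.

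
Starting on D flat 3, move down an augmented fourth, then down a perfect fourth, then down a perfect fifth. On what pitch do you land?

A double-flat 1

Db3 down an augmented fourth → Abb2 (6 semitones).
A perfect fourth down from Abb2 is Ebb2.
Ebb2 down a perfect fifth → Abb1 (7 semitones).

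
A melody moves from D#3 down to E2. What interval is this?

Descending from D#3 to E2 is the same interval as ascending E2 to D#3.
E to D spans seven letter names (E-F-G-A-B-C-D), so the interval is some kind of seventh.
The major seventh spans 11 semitones, and E2 to D#3 is exactly 11 semitones — so this is a major seventh.

major 7th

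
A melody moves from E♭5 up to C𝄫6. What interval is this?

diminished 6th

E to C spans six letter names (E-F-G-A-B-C): a sixth.
Eb5 to Cbb6 spans 7 semitones — two semitones narrower than the major sixth (9) — giving a diminished sixth.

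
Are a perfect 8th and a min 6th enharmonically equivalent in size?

A perfect octave spans 12 semitones; a minor sixth spans 8 semitones. They differ by 4.

No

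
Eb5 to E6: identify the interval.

augmented octave

E to E is the same letter name, plus an octave — that makes it an octave of some quality.
A perfect octave would be 12 semitones; Eb5 to E6 is 13, one semitone wider, so the interval is augmented.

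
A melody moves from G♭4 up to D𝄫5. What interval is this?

G to D spans five letter names (G-A-B-C-D), so the interval is some kind of fifth.
A perfect fifth would be 7 semitones; Gb4 to Dbb5 is 6, one semitone narrower, so the interval is diminished.

diminished 5th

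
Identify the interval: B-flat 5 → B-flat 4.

P8

Descending from Bb5 to Bb4 is the same interval as ascending Bb4 to Bb5.
B to B is the same letter name, plus an octave, so the interval is some kind of octave.
The perfect octave spans 12 semitones, and Bb4 to Bb5 is exactly 12 semitones — so this is a perfect octave.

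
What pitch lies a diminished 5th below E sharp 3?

The fifth takes the letter from E down to A.
A diminished fifth is 6 semitones; 6 semitones down from E#3 gives A##2.

A double-sharp 2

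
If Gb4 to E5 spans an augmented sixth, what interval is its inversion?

diminished 3rd

Inverted interval numbers add to nine, so a sixth pairs with a third (6 + 3 = 9).
And augmented becomes diminished under inversion, so we get a diminished third.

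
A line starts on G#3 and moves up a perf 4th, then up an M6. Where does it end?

A perfect fourth up from G#3 is C#4.
Up a major sixth from C#4: A#4 (9 semitones up).

A#4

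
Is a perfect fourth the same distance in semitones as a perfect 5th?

A perfect fourth is 5 semitones but a perfect fifth is 7 semitones — different sizes.

No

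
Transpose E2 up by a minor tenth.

Three letters up from E (plus an octave) reaches G.
A minor tenth spans 15 semitones, so from E2 the target pitch is G3.

G3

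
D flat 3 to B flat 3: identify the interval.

D to B spans six letter names (D-E-F-G-A-B): a sixth.
Counting semitones, Db3→Bb3 is 9, which is the major sixth.

major sixth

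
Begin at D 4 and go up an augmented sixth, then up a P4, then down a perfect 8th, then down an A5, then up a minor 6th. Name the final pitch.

F 4

Up an augmented sixth from D4: B#4 (10 semitones up).
A perfect fourth up from B#4 is E#5.
E#5 down a perfect octave → E#4 (12 semitones).
An augmented fifth down from E#4 is A3.
A3 up a minor sixth → F4 (8 semitones).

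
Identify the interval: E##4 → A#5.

E to A spans four letter names (E-F-G-A), plus an octave, so the interval is some kind of eleventh.
E##4 to A#5 spans 16 semitones — one semitone narrower than the perfect eleventh (17) — giving a diminished eleventh.
(Equivalently, a compound diminished fourth: a diminished fourth plus an octave.)

diminished 11th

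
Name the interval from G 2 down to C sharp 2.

Descending from G2 to C#2 is the same interval as ascending C#2 to G2.
C to G spans five letter names (C-D-E-F-G): a fifth.
C#2 to G2 spans 6 semitones — one semitone narrower than the perfect fifth (7) — giving a diminished fifth.

d5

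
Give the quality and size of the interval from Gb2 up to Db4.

G to D spans five letter names (G-A-B-C-D), plus an octave — that makes it a twelfth of some quality.
Counting semitones, Gb2→Db4 is 19, which is the perfect twelfth.
(Equivalently, a compound perfect fifth: a perfect fifth plus an octave.)

P12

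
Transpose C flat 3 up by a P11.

F flat 4

Four letters up from C (plus an octave) reaches F.
A perfect eleventh is 17 semitones; 17 semitones up from Cb3 gives Fb4.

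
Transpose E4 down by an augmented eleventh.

Bb2

Counting four letter names plus an octave down from E lands on B.
An augmented eleventh spans 18 semitones, so from E4 the target pitch is Bb2.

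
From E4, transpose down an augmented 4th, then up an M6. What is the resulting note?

G4

An augmented fourth down from E4 is Bb3.
Bb3 up a major sixth → G4 (9 semitones).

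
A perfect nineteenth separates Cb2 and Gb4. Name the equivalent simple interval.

Subtracting seven from the interval number removes an octave: 19 − 14 = 5.
So a perfect nineteenth is 2 octaves plus a perfect fifth. The quality is unchanged.

perfect fifth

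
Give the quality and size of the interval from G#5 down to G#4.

Descending from G#5 to G#4 is the same interval as ascending G#4 to G#5.
G to G is the same letter name, plus an octave: an octave.
Counting semitones, G#4→G#5 is 12, which is the perfect octave.

perfect 8th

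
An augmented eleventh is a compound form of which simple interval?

augmented fourth

Subtracting seven from the interval number removes an octave: 11 − 7 = 4.
That makes an augmented eleventh a compound augmented fourth — an octave plus an augmented fourth.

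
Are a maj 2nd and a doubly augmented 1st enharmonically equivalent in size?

Yes

A major second = 2 semitones = a doubly augmented unison; enharmonically equal.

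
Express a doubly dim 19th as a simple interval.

Take out 2 octaves (14 from the number): 19 − 14 = 5.
That makes a doubly diminished nineteenth a compound doubly diminished fifth — 2 octaves plus a doubly diminished fifth.

doubly diminished fifth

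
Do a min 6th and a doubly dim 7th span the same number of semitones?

Yes

A minor sixth spans 8 semitones, and a doubly diminished seventh also spans 8 semitones — they're enharmonic.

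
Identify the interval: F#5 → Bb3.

A12

Descending from F#5 to Bb3 is the same interval as ascending Bb3 to F#5.
B to F spans five letter names (B-C-D-E-F), plus an octave, so the interval is some kind of twelfth.
Bb3 to F#5 spans 20 semitones — one semitone wider than the perfect twelfth (19) — giving an augmented twelfth.
(Equivalently, a compound augmented fifth: an augmented fifth plus an octave.)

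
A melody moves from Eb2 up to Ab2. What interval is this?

P4

E to A spans four letter names (E-F-G-A) — that makes it a fourth of some quality.
Counting semitones, Eb2→Ab2 is 5, which is the perfect fourth.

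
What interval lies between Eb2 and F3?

E to F spans two letter names (E-F), plus an octave — that makes it a ninth of some quality.
The major ninth spans 14 semitones, and Eb2 to F3 is exactly 14 semitones — so this is a major ninth.
(Equivalently, a compound major second: a major second plus an octave.)

M9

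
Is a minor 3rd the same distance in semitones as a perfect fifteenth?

No

3 semitones (minor third) vs 24 semitones (perfect fifteenth): not equal.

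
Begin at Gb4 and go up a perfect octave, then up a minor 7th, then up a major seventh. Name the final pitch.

Eb7

Up a perfect octave from Gb4: Gb5 (12 semitones up).
Up a minor seventh from Gb5: Fb6 (10 semitones up).
A major seventh up from Fb6 is Eb7.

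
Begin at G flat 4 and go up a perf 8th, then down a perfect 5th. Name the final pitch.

C flat 5

Up a perfect octave from Gb4: Gb5 (12 semitones up).
Down a perfect fifth from Gb5: Cb5 (7 semitones down).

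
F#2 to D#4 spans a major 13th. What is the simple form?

M6

Take out an octave (7 from the number): 13 − 7 = 6.
So a major thirteenth is an octave plus a major sixth. The quality is unchanged.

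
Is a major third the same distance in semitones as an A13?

4 semitones (major third) vs 22 semitones (augmented thirteenth): not equal.

No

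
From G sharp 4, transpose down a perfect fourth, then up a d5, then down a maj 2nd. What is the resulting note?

G 4

A perfect fourth down from G#4 is D#4.
Up a diminished fifth from D#4: A4 (6 semitones up).
A4 down a major second → G4 (2 semitones).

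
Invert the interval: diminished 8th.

The rule of nine gives the new number: 9 − 8 = 1, so an octave becomes a unison.
Quality inverts too: diminished becomes augmented. That makes the inversion an augmented unison.

augmented unison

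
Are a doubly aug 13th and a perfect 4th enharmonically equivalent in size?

No

A doubly augmented thirteenth is 23 semitones but a perfect fourth is 5 semitones — different sizes.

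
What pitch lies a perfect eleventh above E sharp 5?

The eleventh's letter: E up four letter names plus an octave → A.
A perfect eleventh spans 17 semitones, so from E#5 the target pitch is A#6.

A sharp 6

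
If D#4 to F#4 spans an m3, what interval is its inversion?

Interval numbers invert to sum to nine: 3 + 6 = 9, so a third inverts to a sixth.
Quality inverts too: minor becomes major. That makes the inversion a major sixth.

major 6th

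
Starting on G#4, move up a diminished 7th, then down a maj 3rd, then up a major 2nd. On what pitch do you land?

Eb5

G#4 up a diminished seventh → F5 (9 semitones).
F5 down a major third → Db5 (4 semitones).
A major second up from Db5 is Eb5.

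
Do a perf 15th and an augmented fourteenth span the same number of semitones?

Yes

A perfect fifteenth = 24 semitones = an augmented fourteenth; enharmonically equal.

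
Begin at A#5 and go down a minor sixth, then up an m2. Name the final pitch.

A minor sixth down from A#5 is C##5.
C##5 up a minor second → D#5 (1 semitone).

D#5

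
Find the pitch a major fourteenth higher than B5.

A#7

Counting seven letter names plus an octave up from B lands on A.
A major fourteenth is 23 semitones; 23 semitones up from B5 gives A#7.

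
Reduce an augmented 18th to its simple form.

Each octave removed subtracts seven from the number: 18 − 14 = 4.
That makes an augmented eighteenth a compound augmented fourth — 2 octaves plus an augmented fourth.

augmented 4th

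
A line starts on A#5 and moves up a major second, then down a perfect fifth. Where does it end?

Up a major second from A#5: B#5 (2 semitones up).
Down a perfect fifth from B#5: E#5 (7 semitones down).

E#5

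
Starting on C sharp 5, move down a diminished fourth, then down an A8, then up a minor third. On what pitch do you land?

B 3

C#5 down a diminished fourth → G##4 (4 semitones).
An augmented octave down from G##4 is G#3.
G#3 up a minor third → B3 (3 semitones).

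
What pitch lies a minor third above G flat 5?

B double-flat 5

Counting three letter names up from G lands on B.
A minor third is 3 semitones; 3 semitones up from Gb5 gives Bbb5.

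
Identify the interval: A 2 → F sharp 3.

major sixth

A to F spans six letter names (A-B-C-D-E-F): a sixth.
A2 to F#3 is 9 semitones, matching the major sixth exactly, so the quality is major.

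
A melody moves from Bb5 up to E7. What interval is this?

A11

B to E spans four letter names (B-C-D-E), plus an octave, so the interval is some kind of eleventh.
Bb5 to E7 spans 18 semitones — one semitone wider than the perfect eleventh (17) — giving an augmented eleventh.
(Equivalently, a compound augmented fourth: an augmented fourth plus an octave.)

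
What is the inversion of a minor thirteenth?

major third

First reduce the compound minor thirteenth to its simple form, a minor sixth.
Inverted interval numbers add to nine, so a sixth pairs with a third (6 + 3 = 9).
Quality inverts too: minor becomes major. That makes the inversion a major third.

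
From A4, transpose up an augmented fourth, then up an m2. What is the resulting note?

An augmented fourth up from A4 is D#5.
D#5 up a minor second → E5 (1 semitone).

E5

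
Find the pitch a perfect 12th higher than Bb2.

F4

The twelfth's letter: B up five letter names plus an octave → F.
Moving 19 semitones up from Bb2 (the size of a perfect twelfth) reaches F4.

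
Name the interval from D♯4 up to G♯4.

perfect fourth

D to G spans four letter names (D-E-F-G), so the interval is some kind of fourth.
Counting semitones, D#4→G#4 is 5, which is the perfect fourth.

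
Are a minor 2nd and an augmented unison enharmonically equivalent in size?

Yes

Both span 1 semitone: a minor second and an augmented unison are the same chromatic distance.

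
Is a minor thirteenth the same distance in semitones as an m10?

A minor thirteenth is 20 semitones but a minor tenth is 15 semitones — different sizes.

No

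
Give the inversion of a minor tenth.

First reduce the compound minor tenth to its simple form, a minor third.
Inverted interval numbers add to nine, so a third pairs with a sixth (3 + 6 = 9).
And minor becomes major under inversion, so we get a major sixth.

M6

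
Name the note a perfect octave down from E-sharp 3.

An octave keeps the letter name E, an octave down from E.
Moving 12 semitones down from E#3 (the size of a perfect octave) reaches E#2.

E-sharp 2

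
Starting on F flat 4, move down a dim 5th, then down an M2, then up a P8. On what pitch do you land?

A flat 4

Fb4 down a diminished fifth → Bb3 (6 semitones).
Bb3 down a major second → Ab3 (2 semitones).
Ab3 up a perfect octave → Ab4 (12 semitones).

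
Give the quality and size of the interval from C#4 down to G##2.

Descending from C#4 to G##2 is the same interval as ascending G##2 to C#4.
G to C spans four letter names (G-A-B-C), plus an octave — that makes it an eleventh of some quality.
G##2 to C#4 spans 16 semitones — one semitone narrower than the perfect eleventh (17) — giving a diminished eleventh.
(Equivalently, a compound diminished fourth: a diminished fourth plus an octave.)

diminished 11th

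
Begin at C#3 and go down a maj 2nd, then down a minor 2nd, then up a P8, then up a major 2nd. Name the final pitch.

A major second down from C#3 is B2.
Down a minor second from B2: A#2 (1 semitone down).
Up a perfect octave from A#2: A#3 (12 semitones up).
A major second up from A#3 is B#3.

B#3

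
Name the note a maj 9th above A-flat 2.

B-flat 3

Two letters up from A (plus an octave) reaches B.
A major ninth spans 14 semitones, so from Ab2 the target pitch is Bb3.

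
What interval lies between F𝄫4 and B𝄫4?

F to B spans four letter names (F-G-A-B), so the interval is some kind of fourth.
The perfect fourth is 5 semitones; here we have 6, one semitone wider: augmented.

augmented fourth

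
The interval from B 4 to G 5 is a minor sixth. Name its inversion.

Interval numbers invert to sum to nine: 6 + 3 = 9, so a sixth inverts to a third.
Quality inverts too: minor becomes major. That makes the inversion a major third.

major third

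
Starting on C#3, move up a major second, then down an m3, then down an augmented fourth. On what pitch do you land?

A major second up from C#3 is D#3.
Down a minor third from D#3: B#2 (3 semitones down).
An augmented fourth down from B#2 is F#2.

F#2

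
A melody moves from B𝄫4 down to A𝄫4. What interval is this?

Descending from Bbb4 to Abb4 is the same interval as ascending Abb4 to Bbb4.
A to B spans two letter names (A-B): a second.
Abb4 to Bbb4 is 2 semitones, matching the major second exactly, so the quality is major.

M2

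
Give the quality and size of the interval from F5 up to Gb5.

F to G spans two letter names (F-G) — that makes it a second of some quality.
F5 to Gb5 is 1 semitone, a half step short of the major second (2), so this is minor.

m2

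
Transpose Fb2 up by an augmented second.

The second takes the letter from F up to G.
An augmented second spans 3 semitones, so from Fb2 the target pitch is G2.

G2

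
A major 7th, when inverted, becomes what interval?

minor second

The rule of nine gives the new number: 9 − 7 = 2, so a seventh becomes a second.
Quality inverts too: major becomes minor. That makes the inversion a minor second.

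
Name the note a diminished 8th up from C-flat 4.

For an octave the letter name doesn't change: still C, an octave up.
A diminished octave spans 11 semitones, so from Cb4 the target pitch is Cbb5.

C-double-flat 5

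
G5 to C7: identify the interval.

G to C spans four letter names (G-A-B-C), plus an octave: an eleventh.
The perfect eleventh spans 17 semitones, and G5 to C7 is exactly 17 semitones — so this is a perfect eleventh.
(Equivalently, a compound perfect fourth: a perfect fourth plus an octave.)

P11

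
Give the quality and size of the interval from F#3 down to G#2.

m7

Descending from F#3 to G#2 is the same interval as ascending G#2 to F#3.
G to F spans seven letter names (G-A-B-C-D-E-F): a seventh.
A major seventh would be 11 semitones, but G#2 to F#3 is 10 — one semitone narrower, making it a minor seventh.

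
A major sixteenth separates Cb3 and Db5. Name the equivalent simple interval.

Each octave removed subtracts seven from the number: 16 − 14 = 2.
That makes a major sixteenth a compound major second — 2 octaves plus a major second.

major second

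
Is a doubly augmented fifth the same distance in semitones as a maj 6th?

Both span 9 semitones: a doubly augmented fifth and a major sixth are the same chromatic distance.

Yes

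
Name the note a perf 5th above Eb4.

Five letter names up from E: B.
A perfect fifth spans 7 semitones, so from Eb4 the target pitch is Bb4.

Bb4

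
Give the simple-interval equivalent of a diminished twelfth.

diminished fifth

Each octave removed subtracts seven from the number: 12 − 7 = 5.
That makes a diminished twelfth a compound diminished fifth — an octave plus a diminished fifth.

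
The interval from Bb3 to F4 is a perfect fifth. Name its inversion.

perfect 4th

The rule of nine gives the new number: 9 − 5 = 4, so a fifth becomes a fourth.
And perfect stays perfect under inversion, so we get a perfect fourth.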